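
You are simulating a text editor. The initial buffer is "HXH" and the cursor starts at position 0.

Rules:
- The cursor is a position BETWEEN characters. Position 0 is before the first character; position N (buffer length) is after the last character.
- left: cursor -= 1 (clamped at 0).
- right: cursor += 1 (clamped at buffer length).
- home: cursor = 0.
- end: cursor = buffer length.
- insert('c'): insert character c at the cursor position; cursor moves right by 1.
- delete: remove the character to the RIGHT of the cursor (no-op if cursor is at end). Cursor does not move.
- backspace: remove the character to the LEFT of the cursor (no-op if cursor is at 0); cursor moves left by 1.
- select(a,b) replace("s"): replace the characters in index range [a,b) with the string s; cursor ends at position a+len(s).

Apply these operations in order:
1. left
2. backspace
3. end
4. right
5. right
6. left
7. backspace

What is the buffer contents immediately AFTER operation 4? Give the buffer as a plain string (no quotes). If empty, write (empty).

After op 1 (left): buf='HXH' cursor=0
After op 2 (backspace): buf='HXH' cursor=0
After op 3 (end): buf='HXH' cursor=3
After op 4 (right): buf='HXH' cursor=3

Answer: HXH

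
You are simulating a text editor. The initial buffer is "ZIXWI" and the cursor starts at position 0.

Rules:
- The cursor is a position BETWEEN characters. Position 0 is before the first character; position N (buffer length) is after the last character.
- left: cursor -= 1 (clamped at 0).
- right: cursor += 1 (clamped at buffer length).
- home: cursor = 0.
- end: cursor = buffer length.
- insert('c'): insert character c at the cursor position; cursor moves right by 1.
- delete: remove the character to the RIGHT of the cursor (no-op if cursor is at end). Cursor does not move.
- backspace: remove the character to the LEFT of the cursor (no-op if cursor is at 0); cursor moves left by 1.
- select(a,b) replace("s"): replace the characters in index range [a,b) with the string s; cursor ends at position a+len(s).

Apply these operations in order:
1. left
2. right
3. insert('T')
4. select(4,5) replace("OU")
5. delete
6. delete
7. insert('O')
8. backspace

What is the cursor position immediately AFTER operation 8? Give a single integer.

Answer: 6

Derivation:
After op 1 (left): buf='ZIXWI' cursor=0
After op 2 (right): buf='ZIXWI' cursor=1
After op 3 (insert('T')): buf='ZTIXWI' cursor=2
After op 4 (select(4,5) replace("OU")): buf='ZTIXOUI' cursor=6
After op 5 (delete): buf='ZTIXOU' cursor=6
After op 6 (delete): buf='ZTIXOU' cursor=6
After op 7 (insert('O')): buf='ZTIXOUO' cursor=7
After op 8 (backspace): buf='ZTIXOU' cursor=6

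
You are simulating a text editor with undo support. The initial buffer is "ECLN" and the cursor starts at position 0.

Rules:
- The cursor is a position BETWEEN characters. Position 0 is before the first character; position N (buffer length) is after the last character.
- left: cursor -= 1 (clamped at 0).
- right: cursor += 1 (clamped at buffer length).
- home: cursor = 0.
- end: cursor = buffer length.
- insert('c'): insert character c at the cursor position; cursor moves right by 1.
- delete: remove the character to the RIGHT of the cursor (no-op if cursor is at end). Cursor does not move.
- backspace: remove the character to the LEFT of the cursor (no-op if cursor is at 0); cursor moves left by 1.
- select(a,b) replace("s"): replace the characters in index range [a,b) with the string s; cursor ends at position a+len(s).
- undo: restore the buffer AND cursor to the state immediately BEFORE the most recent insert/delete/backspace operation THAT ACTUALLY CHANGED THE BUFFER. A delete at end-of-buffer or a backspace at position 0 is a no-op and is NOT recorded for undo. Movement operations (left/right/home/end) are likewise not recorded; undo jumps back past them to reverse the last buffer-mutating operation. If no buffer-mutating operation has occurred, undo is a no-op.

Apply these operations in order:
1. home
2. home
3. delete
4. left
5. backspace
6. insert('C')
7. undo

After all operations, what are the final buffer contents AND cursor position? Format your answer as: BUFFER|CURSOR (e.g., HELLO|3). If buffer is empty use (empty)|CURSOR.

Answer: CLN|0

Derivation:
After op 1 (home): buf='ECLN' cursor=0
After op 2 (home): buf='ECLN' cursor=0
After op 3 (delete): buf='CLN' cursor=0
After op 4 (left): buf='CLN' cursor=0
After op 5 (backspace): buf='CLN' cursor=0
After op 6 (insert('C')): buf='CCLN' cursor=1
After op 7 (undo): buf='CLN' cursor=0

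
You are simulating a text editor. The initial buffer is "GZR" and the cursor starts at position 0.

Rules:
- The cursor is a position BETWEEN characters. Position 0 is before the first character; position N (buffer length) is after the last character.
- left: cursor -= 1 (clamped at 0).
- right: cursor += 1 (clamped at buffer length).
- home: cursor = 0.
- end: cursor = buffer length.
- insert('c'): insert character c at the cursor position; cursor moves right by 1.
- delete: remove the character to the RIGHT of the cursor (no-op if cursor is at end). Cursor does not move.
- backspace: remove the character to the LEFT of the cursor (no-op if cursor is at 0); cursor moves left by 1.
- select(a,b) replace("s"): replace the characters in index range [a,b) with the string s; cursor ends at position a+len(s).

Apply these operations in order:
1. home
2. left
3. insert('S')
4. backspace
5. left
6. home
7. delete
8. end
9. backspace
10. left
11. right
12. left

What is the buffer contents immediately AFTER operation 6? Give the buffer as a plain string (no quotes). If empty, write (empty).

Answer: GZR

Derivation:
After op 1 (home): buf='GZR' cursor=0
After op 2 (left): buf='GZR' cursor=0
After op 3 (insert('S')): buf='SGZR' cursor=1
After op 4 (backspace): buf='GZR' cursor=0
After op 5 (left): buf='GZR' cursor=0
After op 6 (home): buf='GZR' cursor=0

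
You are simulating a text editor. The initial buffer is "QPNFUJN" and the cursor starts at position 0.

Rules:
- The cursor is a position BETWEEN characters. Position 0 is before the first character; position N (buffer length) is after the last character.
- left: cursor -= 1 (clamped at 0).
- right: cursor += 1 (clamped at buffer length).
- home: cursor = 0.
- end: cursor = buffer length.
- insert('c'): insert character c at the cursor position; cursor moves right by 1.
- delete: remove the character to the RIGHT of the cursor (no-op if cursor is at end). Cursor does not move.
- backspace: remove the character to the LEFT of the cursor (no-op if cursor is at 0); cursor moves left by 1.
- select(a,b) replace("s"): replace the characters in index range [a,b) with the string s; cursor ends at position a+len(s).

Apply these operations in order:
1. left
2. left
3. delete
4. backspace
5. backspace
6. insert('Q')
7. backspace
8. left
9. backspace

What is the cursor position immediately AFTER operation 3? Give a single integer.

After op 1 (left): buf='QPNFUJN' cursor=0
After op 2 (left): buf='QPNFUJN' cursor=0
After op 3 (delete): buf='PNFUJN' cursor=0

Answer: 0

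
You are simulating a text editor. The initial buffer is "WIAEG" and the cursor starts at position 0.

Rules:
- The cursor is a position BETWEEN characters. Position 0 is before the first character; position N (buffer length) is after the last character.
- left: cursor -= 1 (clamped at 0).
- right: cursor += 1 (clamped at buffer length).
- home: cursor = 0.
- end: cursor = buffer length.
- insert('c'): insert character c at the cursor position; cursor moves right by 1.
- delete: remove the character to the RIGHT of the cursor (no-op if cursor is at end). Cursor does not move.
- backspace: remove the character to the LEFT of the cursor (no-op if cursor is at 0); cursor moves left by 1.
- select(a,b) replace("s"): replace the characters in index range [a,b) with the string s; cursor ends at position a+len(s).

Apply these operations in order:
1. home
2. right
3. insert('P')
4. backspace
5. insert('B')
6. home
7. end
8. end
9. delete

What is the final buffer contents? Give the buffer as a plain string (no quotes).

Answer: WBIAEG

Derivation:
After op 1 (home): buf='WIAEG' cursor=0
After op 2 (right): buf='WIAEG' cursor=1
After op 3 (insert('P')): buf='WPIAEG' cursor=2
After op 4 (backspace): buf='WIAEG' cursor=1
After op 5 (insert('B')): buf='WBIAEG' cursor=2
After op 6 (home): buf='WBIAEG' cursor=0
After op 7 (end): buf='WBIAEG' cursor=6
After op 8 (end): buf='WBIAEG' cursor=6
After op 9 (delete): buf='WBIAEG' cursor=6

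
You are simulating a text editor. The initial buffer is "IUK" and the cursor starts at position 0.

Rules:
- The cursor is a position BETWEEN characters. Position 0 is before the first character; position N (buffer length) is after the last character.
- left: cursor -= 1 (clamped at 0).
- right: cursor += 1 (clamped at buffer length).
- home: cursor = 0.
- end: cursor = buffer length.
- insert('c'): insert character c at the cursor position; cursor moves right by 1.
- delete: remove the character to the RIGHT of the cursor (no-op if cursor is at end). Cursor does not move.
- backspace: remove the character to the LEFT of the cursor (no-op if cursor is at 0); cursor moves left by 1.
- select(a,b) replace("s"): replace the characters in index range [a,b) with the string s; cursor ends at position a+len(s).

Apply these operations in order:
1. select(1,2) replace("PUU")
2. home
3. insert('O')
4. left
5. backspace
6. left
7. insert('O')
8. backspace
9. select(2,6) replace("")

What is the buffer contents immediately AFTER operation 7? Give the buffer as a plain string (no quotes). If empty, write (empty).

After op 1 (select(1,2) replace("PUU")): buf='IPUUK' cursor=4
After op 2 (home): buf='IPUUK' cursor=0
After op 3 (insert('O')): buf='OIPUUK' cursor=1
After op 4 (left): buf='OIPUUK' cursor=0
After op 5 (backspace): buf='OIPUUK' cursor=0
After op 6 (left): buf='OIPUUK' cursor=0
After op 7 (insert('O')): buf='OOIPUUK' cursor=1

Answer: OOIPUUK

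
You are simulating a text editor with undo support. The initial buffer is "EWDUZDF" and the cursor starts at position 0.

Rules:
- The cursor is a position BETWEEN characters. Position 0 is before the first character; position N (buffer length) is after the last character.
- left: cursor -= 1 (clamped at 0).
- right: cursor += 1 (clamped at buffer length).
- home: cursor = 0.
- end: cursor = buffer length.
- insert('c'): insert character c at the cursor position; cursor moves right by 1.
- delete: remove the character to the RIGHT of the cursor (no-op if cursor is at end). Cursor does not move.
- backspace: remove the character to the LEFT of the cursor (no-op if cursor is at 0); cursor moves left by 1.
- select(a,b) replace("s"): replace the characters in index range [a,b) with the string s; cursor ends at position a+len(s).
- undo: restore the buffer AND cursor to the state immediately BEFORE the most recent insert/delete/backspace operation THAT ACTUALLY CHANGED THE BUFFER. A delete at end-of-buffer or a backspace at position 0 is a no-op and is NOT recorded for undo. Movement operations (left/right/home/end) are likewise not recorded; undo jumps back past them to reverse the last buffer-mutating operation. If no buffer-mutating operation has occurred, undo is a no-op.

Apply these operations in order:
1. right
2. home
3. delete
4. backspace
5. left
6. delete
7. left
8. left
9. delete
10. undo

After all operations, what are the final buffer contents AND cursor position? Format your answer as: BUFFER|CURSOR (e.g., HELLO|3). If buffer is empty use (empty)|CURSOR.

After op 1 (right): buf='EWDUZDF' cursor=1
After op 2 (home): buf='EWDUZDF' cursor=0
After op 3 (delete): buf='WDUZDF' cursor=0
After op 4 (backspace): buf='WDUZDF' cursor=0
After op 5 (left): buf='WDUZDF' cursor=0
After op 6 (delete): buf='DUZDF' cursor=0
After op 7 (left): buf='DUZDF' cursor=0
After op 8 (left): buf='DUZDF' cursor=0
After op 9 (delete): buf='UZDF' cursor=0
After op 10 (undo): buf='DUZDF' cursor=0

Answer: DUZDF|0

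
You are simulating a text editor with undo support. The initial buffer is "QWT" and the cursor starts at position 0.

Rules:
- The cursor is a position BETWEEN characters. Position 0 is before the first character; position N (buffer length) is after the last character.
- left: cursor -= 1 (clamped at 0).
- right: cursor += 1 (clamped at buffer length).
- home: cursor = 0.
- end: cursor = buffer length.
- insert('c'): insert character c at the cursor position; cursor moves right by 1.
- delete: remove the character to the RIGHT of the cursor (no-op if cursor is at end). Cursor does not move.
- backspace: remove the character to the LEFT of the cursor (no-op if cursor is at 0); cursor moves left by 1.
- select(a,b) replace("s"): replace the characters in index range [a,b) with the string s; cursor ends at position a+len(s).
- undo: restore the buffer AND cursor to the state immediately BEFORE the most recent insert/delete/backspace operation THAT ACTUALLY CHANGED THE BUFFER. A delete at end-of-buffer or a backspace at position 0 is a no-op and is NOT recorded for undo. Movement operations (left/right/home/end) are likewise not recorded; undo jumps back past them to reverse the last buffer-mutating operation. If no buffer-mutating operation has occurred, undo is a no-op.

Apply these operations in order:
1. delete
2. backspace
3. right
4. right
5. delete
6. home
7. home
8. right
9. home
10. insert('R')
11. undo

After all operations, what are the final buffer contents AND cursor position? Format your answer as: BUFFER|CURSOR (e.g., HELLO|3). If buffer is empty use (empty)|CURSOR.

Answer: WT|0

Derivation:
After op 1 (delete): buf='WT' cursor=0
After op 2 (backspace): buf='WT' cursor=0
After op 3 (right): buf='WT' cursor=1
After op 4 (right): buf='WT' cursor=2
After op 5 (delete): buf='WT' cursor=2
After op 6 (home): buf='WT' cursor=0
After op 7 (home): buf='WT' cursor=0
After op 8 (right): buf='WT' cursor=1
After op 9 (home): buf='WT' cursor=0
After op 10 (insert('R')): buf='RWT' cursor=1
After op 11 (undo): buf='WT' cursor=0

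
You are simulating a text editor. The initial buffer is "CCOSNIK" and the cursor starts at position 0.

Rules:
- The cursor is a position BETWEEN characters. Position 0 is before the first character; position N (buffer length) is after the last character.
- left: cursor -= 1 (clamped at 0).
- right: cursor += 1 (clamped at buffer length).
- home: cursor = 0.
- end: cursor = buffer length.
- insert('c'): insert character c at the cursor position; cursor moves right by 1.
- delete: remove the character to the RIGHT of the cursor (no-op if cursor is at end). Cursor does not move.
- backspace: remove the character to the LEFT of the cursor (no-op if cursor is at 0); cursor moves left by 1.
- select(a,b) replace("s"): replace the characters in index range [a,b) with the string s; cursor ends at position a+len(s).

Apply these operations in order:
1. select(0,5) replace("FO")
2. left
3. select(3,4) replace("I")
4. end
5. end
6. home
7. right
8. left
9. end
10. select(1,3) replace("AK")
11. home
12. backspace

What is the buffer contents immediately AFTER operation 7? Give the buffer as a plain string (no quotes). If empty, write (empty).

After op 1 (select(0,5) replace("FO")): buf='FOIK' cursor=2
After op 2 (left): buf='FOIK' cursor=1
After op 3 (select(3,4) replace("I")): buf='FOII' cursor=4
After op 4 (end): buf='FOII' cursor=4
After op 5 (end): buf='FOII' cursor=4
After op 6 (home): buf='FOII' cursor=0
After op 7 (right): buf='FOII' cursor=1

Answer: FOII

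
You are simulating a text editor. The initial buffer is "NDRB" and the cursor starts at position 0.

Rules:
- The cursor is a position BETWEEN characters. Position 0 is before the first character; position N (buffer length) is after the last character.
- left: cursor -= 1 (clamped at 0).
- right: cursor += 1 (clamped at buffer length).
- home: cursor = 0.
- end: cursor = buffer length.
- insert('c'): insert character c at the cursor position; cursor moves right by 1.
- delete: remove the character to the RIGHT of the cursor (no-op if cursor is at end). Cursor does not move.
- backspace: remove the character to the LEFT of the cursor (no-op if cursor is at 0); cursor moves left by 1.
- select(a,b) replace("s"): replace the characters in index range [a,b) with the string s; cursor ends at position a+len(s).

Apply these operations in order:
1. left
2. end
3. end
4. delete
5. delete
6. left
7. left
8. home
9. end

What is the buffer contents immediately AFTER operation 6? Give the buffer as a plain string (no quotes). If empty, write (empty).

After op 1 (left): buf='NDRB' cursor=0
After op 2 (end): buf='NDRB' cursor=4
After op 3 (end): buf='NDRB' cursor=4
After op 4 (delete): buf='NDRB' cursor=4
After op 5 (delete): buf='NDRB' cursor=4
After op 6 (left): buf='NDRB' cursor=3

Answer: NDRB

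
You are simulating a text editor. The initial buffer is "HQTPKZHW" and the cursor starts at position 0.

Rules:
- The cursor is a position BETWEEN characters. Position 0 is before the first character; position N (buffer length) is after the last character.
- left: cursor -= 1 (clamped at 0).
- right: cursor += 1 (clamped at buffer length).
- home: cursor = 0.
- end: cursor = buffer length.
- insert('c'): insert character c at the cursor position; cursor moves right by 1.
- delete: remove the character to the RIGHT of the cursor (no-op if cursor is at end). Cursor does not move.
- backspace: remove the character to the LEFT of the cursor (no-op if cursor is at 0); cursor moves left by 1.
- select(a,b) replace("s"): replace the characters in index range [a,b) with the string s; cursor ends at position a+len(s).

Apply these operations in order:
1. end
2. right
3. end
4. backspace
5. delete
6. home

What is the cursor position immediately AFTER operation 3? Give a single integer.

After op 1 (end): buf='HQTPKZHW' cursor=8
After op 2 (right): buf='HQTPKZHW' cursor=8
After op 3 (end): buf='HQTPKZHW' cursor=8

Answer: 8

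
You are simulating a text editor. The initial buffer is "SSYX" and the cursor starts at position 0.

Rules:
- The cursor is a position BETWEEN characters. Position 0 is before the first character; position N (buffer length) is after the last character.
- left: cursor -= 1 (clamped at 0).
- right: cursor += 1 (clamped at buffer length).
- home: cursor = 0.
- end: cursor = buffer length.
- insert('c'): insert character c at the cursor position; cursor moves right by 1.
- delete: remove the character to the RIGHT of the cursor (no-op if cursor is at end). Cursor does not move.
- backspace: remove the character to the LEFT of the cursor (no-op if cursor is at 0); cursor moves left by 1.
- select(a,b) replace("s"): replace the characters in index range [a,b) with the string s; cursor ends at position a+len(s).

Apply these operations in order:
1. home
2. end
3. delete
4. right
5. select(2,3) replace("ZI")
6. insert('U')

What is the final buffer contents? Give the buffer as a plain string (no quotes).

Answer: SSZIUX

Derivation:
After op 1 (home): buf='SSYX' cursor=0
After op 2 (end): buf='SSYX' cursor=4
After op 3 (delete): buf='SSYX' cursor=4
After op 4 (right): buf='SSYX' cursor=4
After op 5 (select(2,3) replace("ZI")): buf='SSZIX' cursor=4
After op 6 (insert('U')): buf='SSZIUX' cursor=5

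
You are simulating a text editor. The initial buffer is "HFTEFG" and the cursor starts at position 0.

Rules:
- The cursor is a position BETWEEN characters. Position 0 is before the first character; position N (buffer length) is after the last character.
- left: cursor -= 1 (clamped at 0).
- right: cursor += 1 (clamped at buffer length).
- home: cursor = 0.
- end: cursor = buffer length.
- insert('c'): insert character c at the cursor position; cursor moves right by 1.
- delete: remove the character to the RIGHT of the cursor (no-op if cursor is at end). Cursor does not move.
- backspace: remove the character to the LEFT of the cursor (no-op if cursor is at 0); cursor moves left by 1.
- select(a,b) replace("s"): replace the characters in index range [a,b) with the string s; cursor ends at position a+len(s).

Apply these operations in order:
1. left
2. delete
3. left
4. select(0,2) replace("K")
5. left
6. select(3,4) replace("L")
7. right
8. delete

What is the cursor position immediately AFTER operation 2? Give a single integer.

After op 1 (left): buf='HFTEFG' cursor=0
After op 2 (delete): buf='FTEFG' cursor=0

Answer: 0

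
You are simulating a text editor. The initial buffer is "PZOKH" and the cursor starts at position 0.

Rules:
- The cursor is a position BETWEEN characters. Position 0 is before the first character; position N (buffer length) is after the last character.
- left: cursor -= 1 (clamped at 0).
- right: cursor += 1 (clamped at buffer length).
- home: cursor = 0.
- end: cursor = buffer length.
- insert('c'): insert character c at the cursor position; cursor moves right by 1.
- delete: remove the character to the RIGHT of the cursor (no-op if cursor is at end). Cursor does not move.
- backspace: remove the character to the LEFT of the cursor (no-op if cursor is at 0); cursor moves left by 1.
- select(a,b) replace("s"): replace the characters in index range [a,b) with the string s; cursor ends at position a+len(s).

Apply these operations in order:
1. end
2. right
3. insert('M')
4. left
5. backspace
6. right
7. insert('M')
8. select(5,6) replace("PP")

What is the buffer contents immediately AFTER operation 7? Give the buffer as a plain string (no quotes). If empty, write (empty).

After op 1 (end): buf='PZOKH' cursor=5
After op 2 (right): buf='PZOKH' cursor=5
After op 3 (insert('M')): buf='PZOKHM' cursor=6
After op 4 (left): buf='PZOKHM' cursor=5
After op 5 (backspace): buf='PZOKM' cursor=4
After op 6 (right): buf='PZOKM' cursor=5
After op 7 (insert('M')): buf='PZOKMM' cursor=6

Answer: PZOKMM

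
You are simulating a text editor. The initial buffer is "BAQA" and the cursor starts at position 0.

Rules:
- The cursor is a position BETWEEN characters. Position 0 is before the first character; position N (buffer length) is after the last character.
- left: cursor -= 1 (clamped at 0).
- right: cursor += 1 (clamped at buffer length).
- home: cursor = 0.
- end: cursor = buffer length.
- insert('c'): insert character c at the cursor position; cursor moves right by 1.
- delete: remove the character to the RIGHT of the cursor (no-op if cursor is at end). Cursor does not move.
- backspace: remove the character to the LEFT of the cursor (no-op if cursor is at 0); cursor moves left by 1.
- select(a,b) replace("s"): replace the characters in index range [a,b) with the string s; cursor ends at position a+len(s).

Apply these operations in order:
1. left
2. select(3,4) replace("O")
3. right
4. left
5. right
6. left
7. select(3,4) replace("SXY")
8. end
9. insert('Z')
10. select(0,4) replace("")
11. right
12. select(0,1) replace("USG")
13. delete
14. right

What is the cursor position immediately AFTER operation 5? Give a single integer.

After op 1 (left): buf='BAQA' cursor=0
After op 2 (select(3,4) replace("O")): buf='BAQO' cursor=4
After op 3 (right): buf='BAQO' cursor=4
After op 4 (left): buf='BAQO' cursor=3
After op 5 (right): buf='BAQO' cursor=4

Answer: 4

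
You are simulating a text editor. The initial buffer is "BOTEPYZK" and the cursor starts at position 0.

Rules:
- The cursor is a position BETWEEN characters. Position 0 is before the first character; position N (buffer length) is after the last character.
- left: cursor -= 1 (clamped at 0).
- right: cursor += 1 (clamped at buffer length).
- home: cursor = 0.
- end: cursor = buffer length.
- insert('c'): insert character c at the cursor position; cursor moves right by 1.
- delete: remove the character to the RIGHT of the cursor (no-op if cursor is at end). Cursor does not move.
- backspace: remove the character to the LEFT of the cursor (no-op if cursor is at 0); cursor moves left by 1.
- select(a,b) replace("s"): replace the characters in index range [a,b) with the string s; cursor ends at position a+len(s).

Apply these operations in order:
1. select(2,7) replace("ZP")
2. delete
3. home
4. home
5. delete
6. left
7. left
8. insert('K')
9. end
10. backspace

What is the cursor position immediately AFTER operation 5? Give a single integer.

After op 1 (select(2,7) replace("ZP")): buf='BOZPK' cursor=4
After op 2 (delete): buf='BOZP' cursor=4
After op 3 (home): buf='BOZP' cursor=0
After op 4 (home): buf='BOZP' cursor=0
After op 5 (delete): buf='OZP' cursor=0

Answer: 0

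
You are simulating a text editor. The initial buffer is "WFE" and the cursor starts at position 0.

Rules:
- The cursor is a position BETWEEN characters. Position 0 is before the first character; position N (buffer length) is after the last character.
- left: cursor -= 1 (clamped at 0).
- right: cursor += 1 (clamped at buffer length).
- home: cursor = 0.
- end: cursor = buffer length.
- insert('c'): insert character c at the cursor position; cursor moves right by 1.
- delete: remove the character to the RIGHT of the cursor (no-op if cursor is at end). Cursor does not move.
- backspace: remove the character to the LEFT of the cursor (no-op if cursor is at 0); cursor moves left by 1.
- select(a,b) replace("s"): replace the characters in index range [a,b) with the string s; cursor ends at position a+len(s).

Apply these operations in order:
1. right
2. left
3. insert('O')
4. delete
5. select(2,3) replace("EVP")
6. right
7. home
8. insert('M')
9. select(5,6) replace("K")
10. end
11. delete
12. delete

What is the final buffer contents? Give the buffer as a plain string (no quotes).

Answer: MOFEVK

Derivation:
After op 1 (right): buf='WFE' cursor=1
After op 2 (left): buf='WFE' cursor=0
After op 3 (insert('O')): buf='OWFE' cursor=1
After op 4 (delete): buf='OFE' cursor=1
After op 5 (select(2,3) replace("EVP")): buf='OFEVP' cursor=5
After op 6 (right): buf='OFEVP' cursor=5
After op 7 (home): buf='OFEVP' cursor=0
After op 8 (insert('M')): buf='MOFEVP' cursor=1
After op 9 (select(5,6) replace("K")): buf='MOFEVK' cursor=6
After op 10 (end): buf='MOFEVK' cursor=6
After op 11 (delete): buf='MOFEVK' cursor=6
After op 12 (delete): buf='MOFEVK' cursor=6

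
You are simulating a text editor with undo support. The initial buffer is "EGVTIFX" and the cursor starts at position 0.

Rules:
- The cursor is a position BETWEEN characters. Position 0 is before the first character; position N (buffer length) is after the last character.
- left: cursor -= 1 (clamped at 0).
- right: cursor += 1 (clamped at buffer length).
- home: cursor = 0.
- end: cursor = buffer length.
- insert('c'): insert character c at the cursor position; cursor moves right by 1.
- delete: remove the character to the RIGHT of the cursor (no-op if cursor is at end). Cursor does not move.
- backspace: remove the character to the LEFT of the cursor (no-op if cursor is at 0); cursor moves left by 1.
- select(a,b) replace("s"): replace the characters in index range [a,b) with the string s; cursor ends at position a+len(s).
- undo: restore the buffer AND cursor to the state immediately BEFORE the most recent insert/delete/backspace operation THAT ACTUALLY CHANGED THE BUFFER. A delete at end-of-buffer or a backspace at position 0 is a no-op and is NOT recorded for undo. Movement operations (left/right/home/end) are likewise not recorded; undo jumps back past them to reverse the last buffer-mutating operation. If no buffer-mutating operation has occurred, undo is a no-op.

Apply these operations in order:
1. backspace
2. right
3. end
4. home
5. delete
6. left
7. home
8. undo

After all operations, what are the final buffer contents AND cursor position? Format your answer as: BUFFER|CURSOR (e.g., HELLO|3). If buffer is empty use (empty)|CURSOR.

After op 1 (backspace): buf='EGVTIFX' cursor=0
After op 2 (right): buf='EGVTIFX' cursor=1
After op 3 (end): buf='EGVTIFX' cursor=7
After op 4 (home): buf='EGVTIFX' cursor=0
After op 5 (delete): buf='GVTIFX' cursor=0
After op 6 (left): buf='GVTIFX' cursor=0
After op 7 (home): buf='GVTIFX' cursor=0
After op 8 (undo): buf='EGVTIFX' cursor=0

Answer: EGVTIFX|0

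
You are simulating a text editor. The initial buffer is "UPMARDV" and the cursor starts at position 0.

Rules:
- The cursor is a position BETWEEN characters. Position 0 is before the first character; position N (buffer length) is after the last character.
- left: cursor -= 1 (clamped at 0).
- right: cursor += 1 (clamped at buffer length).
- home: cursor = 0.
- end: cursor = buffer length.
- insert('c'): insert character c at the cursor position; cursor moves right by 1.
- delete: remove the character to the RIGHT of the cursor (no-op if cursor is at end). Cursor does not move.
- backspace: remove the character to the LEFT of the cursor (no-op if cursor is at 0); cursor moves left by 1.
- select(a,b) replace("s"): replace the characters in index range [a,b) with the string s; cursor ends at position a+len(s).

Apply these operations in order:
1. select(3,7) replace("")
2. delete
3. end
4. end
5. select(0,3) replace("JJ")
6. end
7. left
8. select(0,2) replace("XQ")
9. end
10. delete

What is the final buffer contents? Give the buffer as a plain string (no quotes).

After op 1 (select(3,7) replace("")): buf='UPM' cursor=3
After op 2 (delete): buf='UPM' cursor=3
After op 3 (end): buf='UPM' cursor=3
After op 4 (end): buf='UPM' cursor=3
After op 5 (select(0,3) replace("JJ")): buf='JJ' cursor=2
After op 6 (end): buf='JJ' cursor=2
After op 7 (left): buf='JJ' cursor=1
After op 8 (select(0,2) replace("XQ")): buf='XQ' cursor=2
After op 9 (end): buf='XQ' cursor=2
After op 10 (delete): buf='XQ' cursor=2

Answer: XQ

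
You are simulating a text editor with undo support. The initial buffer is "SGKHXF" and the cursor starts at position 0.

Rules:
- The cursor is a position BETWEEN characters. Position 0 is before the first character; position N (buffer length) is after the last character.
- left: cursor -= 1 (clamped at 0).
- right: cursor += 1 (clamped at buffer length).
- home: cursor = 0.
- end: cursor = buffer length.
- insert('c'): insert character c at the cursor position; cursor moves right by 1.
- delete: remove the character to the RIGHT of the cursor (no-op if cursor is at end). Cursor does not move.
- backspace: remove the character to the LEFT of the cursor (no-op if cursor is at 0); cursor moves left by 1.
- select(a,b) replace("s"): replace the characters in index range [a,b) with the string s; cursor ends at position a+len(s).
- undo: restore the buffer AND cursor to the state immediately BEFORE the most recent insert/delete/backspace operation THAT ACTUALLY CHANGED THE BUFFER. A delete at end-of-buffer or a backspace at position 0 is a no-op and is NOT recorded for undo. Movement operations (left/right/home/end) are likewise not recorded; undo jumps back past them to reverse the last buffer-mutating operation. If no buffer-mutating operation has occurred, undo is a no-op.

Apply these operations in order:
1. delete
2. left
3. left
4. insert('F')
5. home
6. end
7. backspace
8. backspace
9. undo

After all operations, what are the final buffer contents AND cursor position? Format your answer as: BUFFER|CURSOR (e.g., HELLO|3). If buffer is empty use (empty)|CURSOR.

Answer: FGKHX|5

Derivation:
After op 1 (delete): buf='GKHXF' cursor=0
After op 2 (left): buf='GKHXF' cursor=0
After op 3 (left): buf='GKHXF' cursor=0
After op 4 (insert('F')): buf='FGKHXF' cursor=1
After op 5 (home): buf='FGKHXF' cursor=0
After op 6 (end): buf='FGKHXF' cursor=6
After op 7 (backspace): buf='FGKHX' cursor=5
After op 8 (backspace): buf='FGKH' cursor=4
After op 9 (undo): buf='FGKHX' cursor=5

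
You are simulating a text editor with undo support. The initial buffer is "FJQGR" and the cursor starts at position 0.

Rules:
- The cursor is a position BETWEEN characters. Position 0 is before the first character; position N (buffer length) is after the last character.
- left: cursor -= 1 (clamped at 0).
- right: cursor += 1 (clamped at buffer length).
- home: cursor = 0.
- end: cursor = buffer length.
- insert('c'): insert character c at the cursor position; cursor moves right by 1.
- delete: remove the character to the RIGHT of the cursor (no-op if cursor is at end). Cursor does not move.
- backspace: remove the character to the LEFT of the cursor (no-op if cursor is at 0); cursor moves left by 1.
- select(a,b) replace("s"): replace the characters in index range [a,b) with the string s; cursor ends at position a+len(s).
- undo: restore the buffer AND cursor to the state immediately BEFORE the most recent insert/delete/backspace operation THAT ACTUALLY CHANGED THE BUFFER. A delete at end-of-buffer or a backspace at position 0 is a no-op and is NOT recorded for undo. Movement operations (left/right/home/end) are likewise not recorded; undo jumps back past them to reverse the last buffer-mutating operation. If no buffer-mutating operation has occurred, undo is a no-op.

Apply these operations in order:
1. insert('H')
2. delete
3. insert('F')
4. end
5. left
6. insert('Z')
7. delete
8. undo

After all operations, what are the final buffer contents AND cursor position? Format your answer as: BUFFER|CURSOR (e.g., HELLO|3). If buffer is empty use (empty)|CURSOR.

Answer: HFJQGZR|6

Derivation:
After op 1 (insert('H')): buf='HFJQGR' cursor=1
After op 2 (delete): buf='HJQGR' cursor=1
After op 3 (insert('F')): buf='HFJQGR' cursor=2
After op 4 (end): buf='HFJQGR' cursor=6
After op 5 (left): buf='HFJQGR' cursor=5
After op 6 (insert('Z')): buf='HFJQGZR' cursor=6
After op 7 (delete): buf='HFJQGZ' cursor=6
After op 8 (undo): buf='HFJQGZR' cursor=6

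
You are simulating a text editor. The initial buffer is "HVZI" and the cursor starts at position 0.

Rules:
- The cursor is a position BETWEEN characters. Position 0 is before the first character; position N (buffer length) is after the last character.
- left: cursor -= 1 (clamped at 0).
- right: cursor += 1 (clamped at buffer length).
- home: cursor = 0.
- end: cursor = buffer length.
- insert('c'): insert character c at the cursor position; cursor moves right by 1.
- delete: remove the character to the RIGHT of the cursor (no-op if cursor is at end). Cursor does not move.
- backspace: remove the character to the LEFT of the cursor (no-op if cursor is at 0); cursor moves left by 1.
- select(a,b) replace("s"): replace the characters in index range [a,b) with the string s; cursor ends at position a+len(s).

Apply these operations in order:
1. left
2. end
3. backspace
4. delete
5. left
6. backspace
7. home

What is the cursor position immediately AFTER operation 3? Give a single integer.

After op 1 (left): buf='HVZI' cursor=0
After op 2 (end): buf='HVZI' cursor=4
After op 3 (backspace): buf='HVZ' cursor=3

Answer: 3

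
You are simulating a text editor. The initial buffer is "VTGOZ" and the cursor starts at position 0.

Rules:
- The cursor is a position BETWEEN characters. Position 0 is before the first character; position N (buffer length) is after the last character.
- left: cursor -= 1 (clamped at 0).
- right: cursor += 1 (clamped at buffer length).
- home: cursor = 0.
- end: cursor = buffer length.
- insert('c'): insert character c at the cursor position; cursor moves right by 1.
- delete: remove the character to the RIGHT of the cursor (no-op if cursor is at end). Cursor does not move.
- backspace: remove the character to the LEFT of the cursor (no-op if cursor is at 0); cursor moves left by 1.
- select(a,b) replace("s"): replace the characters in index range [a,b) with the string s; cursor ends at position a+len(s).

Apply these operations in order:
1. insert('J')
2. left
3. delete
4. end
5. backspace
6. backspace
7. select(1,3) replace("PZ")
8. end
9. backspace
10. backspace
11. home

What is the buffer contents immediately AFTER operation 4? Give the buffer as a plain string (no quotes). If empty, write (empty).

After op 1 (insert('J')): buf='JVTGOZ' cursor=1
After op 2 (left): buf='JVTGOZ' cursor=0
After op 3 (delete): buf='VTGOZ' cursor=0
After op 4 (end): buf='VTGOZ' cursor=5

Answer: VTGOZ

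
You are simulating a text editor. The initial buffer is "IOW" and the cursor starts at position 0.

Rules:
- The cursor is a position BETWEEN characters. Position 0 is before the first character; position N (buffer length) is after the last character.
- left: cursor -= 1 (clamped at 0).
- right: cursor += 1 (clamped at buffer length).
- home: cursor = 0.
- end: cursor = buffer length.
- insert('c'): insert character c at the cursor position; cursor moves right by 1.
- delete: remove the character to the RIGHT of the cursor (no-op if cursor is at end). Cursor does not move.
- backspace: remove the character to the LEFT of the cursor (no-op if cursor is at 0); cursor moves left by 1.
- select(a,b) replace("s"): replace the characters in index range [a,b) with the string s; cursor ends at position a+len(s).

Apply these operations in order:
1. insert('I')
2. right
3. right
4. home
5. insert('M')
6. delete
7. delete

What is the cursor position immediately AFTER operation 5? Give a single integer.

After op 1 (insert('I')): buf='IIOW' cursor=1
After op 2 (right): buf='IIOW' cursor=2
After op 3 (right): buf='IIOW' cursor=3
After op 4 (home): buf='IIOW' cursor=0
After op 5 (insert('M')): buf='MIIOW' cursor=1

Answer: 1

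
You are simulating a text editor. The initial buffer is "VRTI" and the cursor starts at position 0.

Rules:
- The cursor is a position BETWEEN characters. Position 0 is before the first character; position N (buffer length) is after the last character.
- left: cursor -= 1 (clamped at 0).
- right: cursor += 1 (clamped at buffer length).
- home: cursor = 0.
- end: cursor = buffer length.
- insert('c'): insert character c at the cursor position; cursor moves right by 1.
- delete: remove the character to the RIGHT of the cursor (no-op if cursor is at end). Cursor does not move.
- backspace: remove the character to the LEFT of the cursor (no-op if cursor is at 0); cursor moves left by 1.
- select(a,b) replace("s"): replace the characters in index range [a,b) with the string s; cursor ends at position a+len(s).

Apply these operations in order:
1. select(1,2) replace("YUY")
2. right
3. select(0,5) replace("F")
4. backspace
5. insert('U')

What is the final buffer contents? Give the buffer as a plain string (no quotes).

After op 1 (select(1,2) replace("YUY")): buf='VYUYTI' cursor=4
After op 2 (right): buf='VYUYTI' cursor=5
After op 3 (select(0,5) replace("F")): buf='FI' cursor=1
After op 4 (backspace): buf='I' cursor=0
After op 5 (insert('U')): buf='UI' cursor=1

Answer: UI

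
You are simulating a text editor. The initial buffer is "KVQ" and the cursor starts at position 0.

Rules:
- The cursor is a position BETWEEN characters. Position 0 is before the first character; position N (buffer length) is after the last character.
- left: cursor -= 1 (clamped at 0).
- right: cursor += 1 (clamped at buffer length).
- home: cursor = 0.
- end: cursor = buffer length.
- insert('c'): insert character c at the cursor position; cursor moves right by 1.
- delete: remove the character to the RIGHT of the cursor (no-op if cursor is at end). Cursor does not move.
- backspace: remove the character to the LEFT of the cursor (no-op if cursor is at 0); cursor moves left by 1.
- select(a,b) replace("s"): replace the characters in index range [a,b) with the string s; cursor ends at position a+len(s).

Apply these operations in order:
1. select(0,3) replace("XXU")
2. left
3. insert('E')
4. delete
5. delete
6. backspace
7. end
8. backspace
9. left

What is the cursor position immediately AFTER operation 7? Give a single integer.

After op 1 (select(0,3) replace("XXU")): buf='XXU' cursor=3
After op 2 (left): buf='XXU' cursor=2
After op 3 (insert('E')): buf='XXEU' cursor=3
After op 4 (delete): buf='XXE' cursor=3
After op 5 (delete): buf='XXE' cursor=3
After op 6 (backspace): buf='XX' cursor=2
After op 7 (end): buf='XX' cursor=2

Answer: 2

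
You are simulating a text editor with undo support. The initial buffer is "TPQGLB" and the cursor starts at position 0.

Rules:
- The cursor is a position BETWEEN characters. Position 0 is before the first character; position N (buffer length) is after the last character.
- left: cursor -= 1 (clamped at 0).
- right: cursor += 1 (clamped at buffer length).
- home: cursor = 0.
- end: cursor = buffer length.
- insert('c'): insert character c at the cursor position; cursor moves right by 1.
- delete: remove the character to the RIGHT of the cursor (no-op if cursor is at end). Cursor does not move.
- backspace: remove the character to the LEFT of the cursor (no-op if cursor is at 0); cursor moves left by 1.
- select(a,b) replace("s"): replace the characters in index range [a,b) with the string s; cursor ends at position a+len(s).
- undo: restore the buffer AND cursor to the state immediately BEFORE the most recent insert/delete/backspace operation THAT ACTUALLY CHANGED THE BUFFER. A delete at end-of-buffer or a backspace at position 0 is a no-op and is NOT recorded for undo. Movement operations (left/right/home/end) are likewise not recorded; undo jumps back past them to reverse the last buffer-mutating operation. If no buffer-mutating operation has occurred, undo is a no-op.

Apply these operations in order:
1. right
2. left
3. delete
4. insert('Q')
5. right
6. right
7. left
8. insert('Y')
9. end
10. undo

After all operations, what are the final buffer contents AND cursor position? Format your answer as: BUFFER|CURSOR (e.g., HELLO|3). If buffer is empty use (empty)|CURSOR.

After op 1 (right): buf='TPQGLB' cursor=1
After op 2 (left): buf='TPQGLB' cursor=0
After op 3 (delete): buf='PQGLB' cursor=0
After op 4 (insert('Q')): buf='QPQGLB' cursor=1
After op 5 (right): buf='QPQGLB' cursor=2
After op 6 (right): buf='QPQGLB' cursor=3
After op 7 (left): buf='QPQGLB' cursor=2
After op 8 (insert('Y')): buf='QPYQGLB' cursor=3
After op 9 (end): buf='QPYQGLB' cursor=7
After op 10 (undo): buf='QPQGLB' cursor=2

Answer: QPQGLB|2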